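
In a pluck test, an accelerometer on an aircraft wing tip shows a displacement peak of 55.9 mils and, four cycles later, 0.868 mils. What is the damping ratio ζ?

0.163

Logarithmic decrement δ = (1/n)·ln(x₀/x_n) = (1/4)·ln(55.9/0.868) = (1/4)·ln(64.40) = 1.041.
ζ = δ/√(4π² + δ²) = 1.041/√(39.48 + 1.08) = 1.041/6.369 = 0.1635.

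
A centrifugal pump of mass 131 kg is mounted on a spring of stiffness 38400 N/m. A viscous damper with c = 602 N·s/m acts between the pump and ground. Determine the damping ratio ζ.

ω_n = √(k/m) = √(38400/131) = 17.12 rad/s.
Critical damping c_c = 2√(k·m) = 2√(38400 × 131) = 4486 N·s/m, so ζ = c/c_c = 602/4486 = 0.1342.

0.134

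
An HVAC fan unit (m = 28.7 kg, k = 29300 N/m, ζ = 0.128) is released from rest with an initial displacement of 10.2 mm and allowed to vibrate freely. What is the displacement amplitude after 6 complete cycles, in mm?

Logarithmic decrement δ = 2πζ/√(1 − ζ²) = 2π × 0.1280/√(1 − 0.0164) = 0.8109.
After n cycles, x_n/x₀ = e^(−nδ), so x_6 = 10.2 × e^(−6 × 0.8109) = 10.2 × 0.007708 = 0.07862 mm.

0.0786 mm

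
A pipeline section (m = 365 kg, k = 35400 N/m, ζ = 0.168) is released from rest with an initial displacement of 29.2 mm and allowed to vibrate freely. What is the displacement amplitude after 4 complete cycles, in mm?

0.403 mm

Logarithmic decrement δ = 2πζ/√(1 − ζ²) = 2π × 0.1680/√(1 − 0.0282) = 1.071.
After n cycles, x_n/x₀ = e^(−nδ), so x_4 = 29.2 × e^(−4 × 1.071) = 29.2 × 0.01380 = 0.4029 mm.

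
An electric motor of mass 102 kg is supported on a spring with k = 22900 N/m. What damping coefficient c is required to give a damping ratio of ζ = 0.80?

2450 N·s/m

c_c = 2√(k·m) = 2√(22900 × 102) = 3057 N·s/m.
c = ζ·c_c = 0.80 × 3057 = 2445 N·s/m.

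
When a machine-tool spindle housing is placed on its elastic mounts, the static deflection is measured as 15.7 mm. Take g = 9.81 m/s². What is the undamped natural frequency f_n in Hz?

3.98 Hz

ω_n = √(g/δ_st) = √(9.81/0.0157) = √624.8 = 25.00 rad/s.
f_n = ω_n/(2π) = 25.00/6.283 = 3.978 Hz.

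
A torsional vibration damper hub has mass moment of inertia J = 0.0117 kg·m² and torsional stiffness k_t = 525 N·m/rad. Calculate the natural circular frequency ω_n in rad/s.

212 rad/s

ω_n = √(k_t/J) = √(525/0.0117) = √44870 = 211.8 rad/s.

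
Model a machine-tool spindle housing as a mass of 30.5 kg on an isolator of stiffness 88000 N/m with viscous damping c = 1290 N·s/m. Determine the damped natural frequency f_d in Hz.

7.86 Hz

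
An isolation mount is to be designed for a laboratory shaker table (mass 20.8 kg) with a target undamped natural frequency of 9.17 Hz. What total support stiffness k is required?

ω_n = 2πf_n = 2π × 9.17 = 57.62 rad/s.
k = m·ω_n² = 20.8 × 57.62² = 20.8 × 3320 = 69050 N/m.

69000 N/m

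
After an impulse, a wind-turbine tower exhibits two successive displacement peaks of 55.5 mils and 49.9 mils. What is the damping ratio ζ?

0.0169

Logarithmic decrement δ = (1/n)·ln(x₀/x_n) = (1/1)·ln(55.5/49.9) = (1/1)·ln(1.112) = 0.1064.
ζ = δ/√(4π² + δ²) = 0.1064/√(39.48 + 0.0113) = 0.1064/6.284 = 0.01693.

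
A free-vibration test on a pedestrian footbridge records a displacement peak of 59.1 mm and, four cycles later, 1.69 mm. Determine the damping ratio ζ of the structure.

Logarithmic decrement δ = (1/n)·ln(x₀/x_n) = (1/4)·ln(59.1/1.69) = (1/4)·ln(34.97) = 0.8886.
ζ = δ/√(4π² + δ²) = 0.8886/√(39.48 + 0.790) = 0.8886/6.346 = 0.1400.

0.140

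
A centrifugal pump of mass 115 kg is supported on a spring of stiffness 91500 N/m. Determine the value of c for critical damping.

6490 N·s/m

c_c = 2√(k·m) = 2√(91500 × 115) = 2 × 3244 = 6488 N·s/m.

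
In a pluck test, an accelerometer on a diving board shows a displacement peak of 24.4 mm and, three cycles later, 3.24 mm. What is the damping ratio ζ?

0.107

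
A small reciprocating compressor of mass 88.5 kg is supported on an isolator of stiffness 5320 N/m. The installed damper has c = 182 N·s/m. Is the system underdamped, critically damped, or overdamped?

c_c = 2√(k·m) = 1372 N·s/m; ζ = c/c_c = 182/1372 = 0.133.
Since ζ < 1 the system is underdamped.

underdamped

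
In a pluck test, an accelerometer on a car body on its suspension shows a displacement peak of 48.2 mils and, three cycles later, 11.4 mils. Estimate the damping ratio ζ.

Logarithmic decrement δ = (1/n)·ln(x₀/x_n) = (1/3)·ln(48.2/11.4) = (1/3)·ln(4.228) = 0.4806.
ζ = δ/√(4π² + δ²) = 0.4806/√(39.48 + 0.231) = 0.4806/6.302 = 0.07626.

0.0763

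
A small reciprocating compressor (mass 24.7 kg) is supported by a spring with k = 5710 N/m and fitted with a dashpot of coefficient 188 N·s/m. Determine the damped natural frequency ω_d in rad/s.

14.7 rad/s

ω_n = √(k/m) = √(5710/24.7) = 15.20 rad/s.
Critical damping c_c = 2√(k·m) = 2√(5710 × 24.7) = 751.1 N·s/m, so ζ = c/c_c = 188/751.1 = 0.2503.
ω_d = ω_n√(1 − ζ²) = 15.20 × √(1 − 0.0627) = 14.72 rad/s.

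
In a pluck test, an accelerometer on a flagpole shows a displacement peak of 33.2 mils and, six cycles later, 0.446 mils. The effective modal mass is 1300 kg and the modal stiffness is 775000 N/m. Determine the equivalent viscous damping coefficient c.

Logarithmic decrement δ = (1/n)·ln(x₀/x_n) = (1/6)·ln(33.2/0.446) = (1/6)·ln(74.44) = 0.7183.
ζ = δ/√(4π² + δ²) = 0.7183/√(39.48 + 0.516) = 0.7183/6.324 = 0.1136.
c = ζ · 2√(km) = 0.1136 × 2√(775000 × 1300) = 0.1136 × 63480 = 7211 N·s/m.

7210 N·s/m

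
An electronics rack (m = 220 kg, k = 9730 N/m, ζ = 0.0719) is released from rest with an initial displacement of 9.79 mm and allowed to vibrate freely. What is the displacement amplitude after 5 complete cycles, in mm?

Logarithmic decrement δ = 2πζ/√(1 − ζ²) = 2π × 0.07190/√(1 − 0.00517) = 0.4529.
After n cycles, x_n/x₀ = e^(−nδ), so x_5 = 9.79 × e^(−5 × 0.4529) = 9.79 × 0.1039 = 1.017 mm.

1.02 mm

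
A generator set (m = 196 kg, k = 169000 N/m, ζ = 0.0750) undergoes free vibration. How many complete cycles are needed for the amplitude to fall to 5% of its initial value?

7 cycles

Logarithmic decrement δ = 2πζ/√(1 − ζ²) = 2π × 0.07500/√(1 − 0.00562) = 0.4726.
x_n/x₀ = e^(−nδ) ≤ 0.05; take ln: n ≥ ln(1/0.05)/δ = 2.996/0.4726 = 6.339.
So 7 complete cycles are required.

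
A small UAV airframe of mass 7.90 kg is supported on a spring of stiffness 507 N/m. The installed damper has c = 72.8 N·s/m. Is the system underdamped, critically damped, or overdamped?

underdamped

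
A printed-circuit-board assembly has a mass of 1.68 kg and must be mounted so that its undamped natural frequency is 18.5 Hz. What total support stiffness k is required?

ω_n = 2πf_n = 2π × 18.5 = 116.2 rad/s.
k = m·ω_n² = 1.68 × 116.2² = 1.68 × 13510 = 22700 N/m.

22700 N/m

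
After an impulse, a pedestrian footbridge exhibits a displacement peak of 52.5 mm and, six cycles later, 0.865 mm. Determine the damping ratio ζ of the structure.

0.108

Logarithmic decrement δ = (1/n)·ln(x₀/x_n) = (1/6)·ln(52.5/0.865) = (1/6)·ln(60.69) = 0.6843.
ζ = δ/√(4π² + δ²) = 0.6843/√(39.48 + 0.468) = 0.6843/6.320 = 0.1083.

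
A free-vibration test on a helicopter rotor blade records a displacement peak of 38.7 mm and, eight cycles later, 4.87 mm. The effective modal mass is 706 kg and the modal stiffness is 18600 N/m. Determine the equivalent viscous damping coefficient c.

Logarithmic decrement δ = (1/n)·ln(x₀/x_n) = (1/8)·ln(38.7/4.87) = (1/8)·ln(7.947) = 0.2591.
ζ = δ/√(4π² + δ²) = 0.2591/√(39.48 + 0.0671) = 0.2591/6.289 = 0.04120.
c = ζ · 2√(km) = 0.04120 × 2√(18600 × 706) = 0.04120 × 7248 = 298.6 N·s/m.

299 N·s/m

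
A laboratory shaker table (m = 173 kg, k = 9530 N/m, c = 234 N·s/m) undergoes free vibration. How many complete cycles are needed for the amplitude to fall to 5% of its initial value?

ζ = c/(2√(km)) = 234/(2√(9530 × 173)) = 234/2568 = 0.09112.
Logarithmic decrement δ = 2πζ/√(1 − ζ²) = 2π × 0.09112/√(1 − 0.00830) = 0.5749.
x_n/x₀ = e^(−nδ) ≤ 0.05; take ln: n ≥ ln(1/0.05)/δ = 2.996/0.5749 = 5.211.
So 6 complete cycles are required.

6 cycles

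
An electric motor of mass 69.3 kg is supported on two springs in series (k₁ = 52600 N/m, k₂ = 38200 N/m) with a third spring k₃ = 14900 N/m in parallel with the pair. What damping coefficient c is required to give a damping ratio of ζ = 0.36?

Series pair: k_s = k₁k₂/(k₁+k₂) = (52600)(38200)/(52600 + 38200) = 22130 N/m. In parallel with k₃: k_eq = 22130 + 14900 = 37030 N/m.
c_c = 2√(k_eq·m) = 2√(37030 × 69.3) = 3204 N·s/m.
c = ζ·c_c = 0.36 × 3204 = 1153 N·s/m.

1150 N·s/m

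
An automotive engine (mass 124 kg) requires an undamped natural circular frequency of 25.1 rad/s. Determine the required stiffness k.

k = m·ω_n² = 124 × 25.10² = 124 × 630.0 = 78120 N/m.

78100 N/m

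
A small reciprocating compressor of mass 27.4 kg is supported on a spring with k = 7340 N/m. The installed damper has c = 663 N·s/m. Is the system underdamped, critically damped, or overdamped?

underdamped

c_c = 2√(k·m) = 896.9 N·s/m; ζ = c/c_c = 663/896.9 = 0.739.
Since ζ < 1 the system is underdamped.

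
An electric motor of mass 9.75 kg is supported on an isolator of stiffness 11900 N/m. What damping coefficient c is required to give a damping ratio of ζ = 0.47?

320 N·s/m

c_c = 2√(k·m) = 2√(11900 × 9.75) = 681.2 N·s/m.
c = ζ·c_c = 0.47 × 681.2 = 320.2 N·s/m.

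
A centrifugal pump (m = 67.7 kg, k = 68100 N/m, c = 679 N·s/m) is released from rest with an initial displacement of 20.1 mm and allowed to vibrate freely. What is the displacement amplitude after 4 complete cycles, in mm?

0.359 mm

ζ = c/(2√(km)) = 679/(2√(68100 × 67.7)) = 679/4294 = 0.1581.
Logarithmic decrement δ = 2πζ/√(1 − ζ²) = 2π × 0.1581/√(1 − 0.0250) = 1.006.
After n cycles, x_n/x₀ = e^(−nδ), so x_4 = 20.1 × e^(−4 × 1.006) = 20.1 × 0.01787 = 0.3592 mm.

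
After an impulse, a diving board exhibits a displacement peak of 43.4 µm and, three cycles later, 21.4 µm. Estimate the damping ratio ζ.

Logarithmic decrement δ = (1/n)·ln(x₀/x_n) = (1/3)·ln(43.4/21.4) = (1/3)·ln(2.028) = 0.2357.
ζ = δ/√(4π² + δ²) = 0.2357/√(39.48 + 0.0555) = 0.2357/6.288 = 0.03748.

0.0375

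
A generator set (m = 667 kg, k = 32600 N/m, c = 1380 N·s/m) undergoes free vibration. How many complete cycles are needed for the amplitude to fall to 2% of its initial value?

ζ = c/(2√(km)) = 1380/(2√(32600 × 667)) = 1380/9326 = 0.1480.
Logarithmic decrement δ = 2πζ/√(1 − ζ²) = 2π × 0.1480/√(1 − 0.0219) = 0.9401.
x_n/x₀ = e^(−nδ) ≤ 0.02; take ln: n ≥ ln(1/0.02)/δ = 3.912/0.9401 = 4.161.
So 5 complete cycles are required.

5 cycles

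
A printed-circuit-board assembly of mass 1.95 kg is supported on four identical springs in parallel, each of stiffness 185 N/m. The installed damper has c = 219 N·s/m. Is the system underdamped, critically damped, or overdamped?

overdamped

Parallel springs add: k_eq = 4 × 185 = 740.0 N/m.
c_c = 2√(k_eq·m) = 75.97 N·s/m; ζ = c/c_c = 219/75.97 = 2.88.
Since ζ > 1 the system is overdamped.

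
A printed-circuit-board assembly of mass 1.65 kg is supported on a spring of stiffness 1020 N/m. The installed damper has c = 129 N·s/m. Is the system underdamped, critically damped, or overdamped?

c_c = 2√(k·m) = 82.05 N·s/m; ζ = c/c_c = 129/82.05 = 1.57.
Since ζ > 1 the system is overdamped.

overdamped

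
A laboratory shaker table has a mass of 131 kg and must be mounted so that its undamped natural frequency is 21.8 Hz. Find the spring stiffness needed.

ω_n = 2πf_n = 2π × 21.8 = 137.0 rad/s.
k = m·ω_n² = 131 × 137.0² = 131 × 18760 = 2458000 N/m.

2460000 N/m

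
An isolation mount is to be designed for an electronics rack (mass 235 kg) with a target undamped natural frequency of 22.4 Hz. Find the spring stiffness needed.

4660000 N/m

ω_n = 2πf_n = 2π × 22.4 = 140.7 rad/s.
k = m·ω_n² = 235 × 140.7² = 235 × 19810 = 4655000 N/m.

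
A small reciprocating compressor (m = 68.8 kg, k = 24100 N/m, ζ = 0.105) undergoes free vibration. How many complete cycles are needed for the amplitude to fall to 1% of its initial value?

7 cycles

Logarithmic decrement δ = 2πζ/√(1 − ζ²) = 2π × 0.1050/√(1 − 0.0110) = 0.6634.
x_n/x₀ = e^(−nδ) ≤ 0.01; take ln: n ≥ ln(1/0.01)/δ = 4.605/0.6634 = 6.942.
So 7 complete cycles are required.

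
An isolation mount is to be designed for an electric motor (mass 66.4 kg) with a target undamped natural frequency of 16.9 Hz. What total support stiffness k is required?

749000 N/m

ω_n = 2πf_n = 2π × 16.9 = 106.2 rad/s.
k = m·ω_n² = 66.4 × 106.2² = 66.4 × 11280 = 748700 N/m.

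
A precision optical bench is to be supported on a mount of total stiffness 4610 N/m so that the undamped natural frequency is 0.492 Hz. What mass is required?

482 kg

ω_n = 2πf_n = 2π × 0.492 = 3.091 rad/s.
m = k/ω_n² = 4610/3.091² = 4610/9.556 = 482.4 kg.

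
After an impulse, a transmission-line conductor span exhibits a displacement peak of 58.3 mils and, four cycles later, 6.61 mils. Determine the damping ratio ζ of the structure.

0.0863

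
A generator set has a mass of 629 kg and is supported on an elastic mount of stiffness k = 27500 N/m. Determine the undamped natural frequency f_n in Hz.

1.05 Hz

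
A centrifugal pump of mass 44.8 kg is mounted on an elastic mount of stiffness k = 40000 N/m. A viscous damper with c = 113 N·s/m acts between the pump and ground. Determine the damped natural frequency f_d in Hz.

ω_n = √(k/m) = √(40000/44.8) = 29.88 rad/s.
Critical damping c_c = 2√(k·m) = 2√(40000 × 44.8) = 2677 N·s/m, so ζ = c/c_c = 113/2677 = 0.04221.
ω_d = ω_n√(1 − ζ²) = 29.88 × √(1 − 0.00178) = 29.85 rad/s.
f_d = ω_d/(2π) = 4.751 Hz.

4.75 Hz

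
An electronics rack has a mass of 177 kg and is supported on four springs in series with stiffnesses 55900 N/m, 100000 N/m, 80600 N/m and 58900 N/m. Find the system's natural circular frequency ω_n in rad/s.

Series springs: 1/k_eq = 1/55900 + 1/100000 + 1/80600 + 1/58900 = 5.727×10^-5, so k_eq = 17460 N/m.
ω_n = √(k_eq/m) = √(17460/177) = √98.64 = 9.932 rad/s.

9.93 rad/s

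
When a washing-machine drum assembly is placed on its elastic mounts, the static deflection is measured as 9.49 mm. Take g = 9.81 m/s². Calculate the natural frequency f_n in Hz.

5.12 Hz

ω_n = √(g/δ_st) = √(9.81/0.00949) = √1034 = 32.15 rad/s.
f_n = ω_n/(2π) = 32.15/6.283 = 5.117 Hz.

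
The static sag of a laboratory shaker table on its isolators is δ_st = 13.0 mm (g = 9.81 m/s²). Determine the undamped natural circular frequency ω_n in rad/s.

ω_n = √(g/δ_st) = √(9.81/0.0130) = √754.6 = 27.47 rad/s.

27.5 rad/s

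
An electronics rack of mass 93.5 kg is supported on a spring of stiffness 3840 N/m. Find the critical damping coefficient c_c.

1200 N·s/m

c_c = 2√(k·m) = 2√(3840 × 93.5) = 2 × 599.2 = 1198 N·s/m.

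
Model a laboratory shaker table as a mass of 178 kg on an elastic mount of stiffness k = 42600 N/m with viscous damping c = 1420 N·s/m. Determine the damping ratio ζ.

ω_n = √(k/m) = √(42600/178) = 15.47 rad/s.
Critical damping c_c = 2√(k·m) = 2√(42600 × 178) = 5507 N·s/m, so ζ = c/c_c = 1420/5507 = 0.2578.

0.258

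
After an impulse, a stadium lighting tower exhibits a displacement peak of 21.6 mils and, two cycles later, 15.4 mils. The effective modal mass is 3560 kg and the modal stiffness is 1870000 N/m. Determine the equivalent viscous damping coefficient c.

4390 N·s/m

Logarithmic decrement δ = (1/n)·ln(x₀/x_n) = (1/2)·ln(21.6/15.4) = (1/2)·ln(1.403) = 0.1692.
ζ = δ/√(4π² + δ²) = 0.1692/√(39.48 + 0.0286) = 0.1692/6.285 = 0.02691.
c = ζ · 2√(km) = 0.02691 × 2√(1870000 × 3560) = 0.02691 × 163200 = 4392 N·s/m.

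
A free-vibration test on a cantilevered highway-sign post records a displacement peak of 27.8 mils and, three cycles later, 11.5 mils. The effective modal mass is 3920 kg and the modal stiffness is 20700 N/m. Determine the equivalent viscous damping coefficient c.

Logarithmic decrement δ = (1/n)·ln(x₀/x_n) = (1/3)·ln(27.8/11.5) = (1/3)·ln(2.417) = 0.2942.
ζ = δ/√(4π² + δ²) = 0.2942/√(39.48 + 0.0866) = 0.2942/6.290 = 0.04678.
c = ζ · 2√(km) = 0.04678 × 2√(20700 × 3920) = 0.04678 × 18020 = 842.7 N·s/m.

843 N·s/m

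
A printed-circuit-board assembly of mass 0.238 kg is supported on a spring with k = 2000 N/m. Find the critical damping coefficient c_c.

43.6 N·s/m

c_c = 2√(k·m) = 2√(2000 × 0.238) = 2 × 21.82 = 43.63 N·s/m.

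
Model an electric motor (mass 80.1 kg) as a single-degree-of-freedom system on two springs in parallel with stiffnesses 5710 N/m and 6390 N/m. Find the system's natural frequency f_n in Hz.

1.96 Hz

Parallel springs add: k_eq = 5710 + 6390 = 12100 N/m.
ω_n = √(k_eq/m) = √(12100/80.1) = √151.1 = 12.29 rad/s.
f_n = ω_n/(2π) = 12.29/6.283 = 1.956 Hz.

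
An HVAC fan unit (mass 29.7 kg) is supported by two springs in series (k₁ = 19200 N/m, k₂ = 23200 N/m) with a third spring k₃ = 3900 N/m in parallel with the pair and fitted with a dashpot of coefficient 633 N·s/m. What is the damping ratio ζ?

Series pair: k_s = k₁k₂/(k₁+k₂) = (19200)(23200)/(19200 + 23200) = 10510 N/m. In parallel with k₃: k_eq = 10510 + 3900 = 14410 N/m.
ω_n = √(k_eq/m) = √(14410/29.7) = 22.02 rad/s.
Critical damping c_c = 2√(k_eq·m) = 2√(14410 × 29.7) = 1308 N·s/m, so ζ = c/c_c = 633/1308 = 0.4839.

0.484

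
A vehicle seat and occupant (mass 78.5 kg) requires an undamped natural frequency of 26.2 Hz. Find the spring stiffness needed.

2130000 N/m

ω_n = 2πf_n = 2π × 26.2 = 164.6 rad/s.
k = m·ω_n² = 78.5 × 164.6² = 78.5 × 27100 = 2127000 N/m.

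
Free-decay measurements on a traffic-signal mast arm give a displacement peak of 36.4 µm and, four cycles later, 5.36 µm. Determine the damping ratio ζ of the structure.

Logarithmic decrement δ = (1/n)·ln(x₀/x_n) = (1/4)·ln(36.4/5.36) = (1/4)·ln(6.791) = 0.4789.
ζ = δ/√(4π² + δ²) = 0.4789/√(39.48 + 0.229) = 0.4789/6.301 = 0.07600.

0.0760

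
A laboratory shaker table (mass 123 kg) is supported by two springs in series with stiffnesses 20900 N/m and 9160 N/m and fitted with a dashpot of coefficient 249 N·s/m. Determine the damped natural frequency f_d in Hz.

1.13 Hz

Series springs: 1/k_eq = 1/20900 + 1/9160 = 0.0001570, so k_eq = 6369 N/m.
ω_n = √(k_eq/m) = √(6369/123) = 7.196 rad/s.
Critical damping c_c = 2√(k_eq·m) = 2√(6369 × 123) = 1770 N·s/m, so ζ = c/c_c = 249/1770 = 0.1407.
ω_d = ω_n√(1 − ζ²) = 7.196 × √(1 − 0.0198) = 7.124 rad/s.
f_d = ω_d/(2π) = 1.134 Hz.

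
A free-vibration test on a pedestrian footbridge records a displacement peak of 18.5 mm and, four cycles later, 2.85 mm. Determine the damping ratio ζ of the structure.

0.0742

Logarithmic decrement δ = (1/n)·ln(x₀/x_n) = (1/4)·ln(18.5/2.85) = (1/4)·ln(6.491) = 0.4676.
ζ = δ/√(4π² + δ²) = 0.4676/√(39.48 + 0.219) = 0.4676/6.301 = 0.07422.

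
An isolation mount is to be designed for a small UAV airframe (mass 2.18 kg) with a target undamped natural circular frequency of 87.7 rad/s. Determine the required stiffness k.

k = m·ω_n² = 2.18 × 87.70² = 2.18 × 7691 = 16770 N/m.

16800 N/m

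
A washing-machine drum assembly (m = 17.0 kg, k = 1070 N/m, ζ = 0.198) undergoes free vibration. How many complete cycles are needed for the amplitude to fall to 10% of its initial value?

2 cycles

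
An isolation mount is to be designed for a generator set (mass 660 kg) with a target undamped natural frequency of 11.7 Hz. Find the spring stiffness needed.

3570000 N/m

ω_n = 2πf_n = 2π × 11.7 = 73.51 rad/s.
k = m·ω_n² = 660 × 73.51² = 660 × 5404 = 3567000 N/m.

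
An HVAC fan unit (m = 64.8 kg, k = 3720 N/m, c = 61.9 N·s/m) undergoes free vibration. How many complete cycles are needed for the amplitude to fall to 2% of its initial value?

10 cycles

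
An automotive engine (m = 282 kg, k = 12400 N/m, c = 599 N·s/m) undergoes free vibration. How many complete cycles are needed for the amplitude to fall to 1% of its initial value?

5 cycles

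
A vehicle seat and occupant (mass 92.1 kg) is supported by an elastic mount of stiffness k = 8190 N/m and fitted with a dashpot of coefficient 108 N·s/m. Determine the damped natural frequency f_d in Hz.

1.50 Hz

ω_n = √(k/m) = √(8190/92.1) = 9.430 rad/s.
Critical damping c_c = 2√(k·m) = 2√(8190 × 92.1) = 1737 N·s/m, so ζ = c/c_c = 108/1737 = 0.06218.
ω_d = ω_n√(1 − ζ²) = 9.430 × √(1 − 0.00387) = 9.412 rad/s.
f_d = ω_d/(2π) = 1.498 Hz.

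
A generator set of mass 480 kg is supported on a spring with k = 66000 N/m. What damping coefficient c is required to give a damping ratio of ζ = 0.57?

c_c = 2√(k·m) = 2√(66000 × 480) = 11260 N·s/m.
c = ζ·c_c = 0.57 × 11260 = 6416 N·s/m.

6420 N·s/m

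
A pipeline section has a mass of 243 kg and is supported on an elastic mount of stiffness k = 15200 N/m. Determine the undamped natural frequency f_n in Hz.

ω_n = √(k/m) = √(15200/243) = √62.55 = 7.909 rad/s.
f_n = ω_n/(2π) = 7.909/6.283 = 1.259 Hz.

1.26 Hz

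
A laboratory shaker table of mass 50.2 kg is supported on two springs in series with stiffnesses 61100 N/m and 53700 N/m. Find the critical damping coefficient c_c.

Series springs: 1/k_eq = 1/61100 + 1/53700 = 3.499×10^-5, so k_eq = 28580 N/m.
c_c = 2√(k_eq·m) = 2√(28580 × 50.2) = 2 × 1198 = 2396 N·s/m.

2400 N·s/m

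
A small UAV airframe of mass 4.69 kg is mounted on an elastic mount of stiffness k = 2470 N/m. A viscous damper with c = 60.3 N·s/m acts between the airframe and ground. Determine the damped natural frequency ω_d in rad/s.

22.0 rad/s

ω_n = √(k/m) = √(2470/4.69) = 22.95 rad/s.
Critical damping c_c = 2√(k·m) = 2√(2470 × 4.69) = 215.3 N·s/m, so ζ = c/c_c = 60.3/215.3 = 0.2801.
ω_d = ω_n√(1 − ζ²) = 22.95 × √(1 − 0.0785) = 22.03 rad/s.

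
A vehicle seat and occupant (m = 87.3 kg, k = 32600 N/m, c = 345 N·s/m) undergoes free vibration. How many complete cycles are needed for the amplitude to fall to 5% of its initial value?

ζ = c/(2√(km)) = 345/(2√(32600 × 87.3)) = 345/3374 = 0.1023.
Logarithmic decrement δ = 2πζ/√(1 − ζ²) = 2π × 0.1023/√(1 − 0.0105) = 0.6459.
x_n/x₀ = e^(−nδ) ≤ 0.05; take ln: n ≥ ln(1/0.05)/δ = 2.996/0.6459 = 4.638.
So 5 complete cycles are required.

5 cycles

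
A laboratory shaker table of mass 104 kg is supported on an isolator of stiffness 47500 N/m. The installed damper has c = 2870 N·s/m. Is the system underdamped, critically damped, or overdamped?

underdamped

c_c = 2√(k·m) = 4445 N·s/m; ζ = c/c_c = 2870/4445 = 0.646.
Since ζ < 1 the system is underdamped.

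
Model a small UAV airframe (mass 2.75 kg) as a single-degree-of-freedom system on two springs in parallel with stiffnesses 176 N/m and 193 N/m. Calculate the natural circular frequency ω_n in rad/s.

11.6 rad/s

Parallel springs add: k_eq = 176 + 193 = 369.0 N/m.
ω_n = √(k_eq/m) = √(369.0/2.75) = √134.2 = 11.58 rad/s.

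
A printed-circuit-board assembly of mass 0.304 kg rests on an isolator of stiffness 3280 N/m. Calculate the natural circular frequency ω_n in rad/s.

104 rad/s

ω_n = √(k/m) = √(3280/0.304) = √10790 = 103.9 rad/s.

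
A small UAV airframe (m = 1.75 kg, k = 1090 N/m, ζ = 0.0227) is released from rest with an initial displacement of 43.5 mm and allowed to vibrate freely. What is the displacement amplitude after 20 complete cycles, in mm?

2.51 mm

Logarithmic decrement δ = 2πζ/√(1 − ζ²) = 2π × 0.02270/√(1 − 0.000515) = 0.1427.
After n cycles, x_n/x₀ = e^(−nδ), so x_20 = 43.5 × e^(−20 × 0.1427) = 43.5 × 0.05765 = 2.508 mm.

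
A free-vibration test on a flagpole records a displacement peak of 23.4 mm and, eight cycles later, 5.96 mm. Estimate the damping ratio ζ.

0.0272

Logarithmic decrement δ = (1/n)·ln(x₀/x_n) = (1/8)·ln(23.4/5.96) = (1/8)·ln(3.926) = 0.1710.
ζ = δ/√(4π² + δ²) = 0.1710/√(39.48 + 0.0292) = 0.1710/6.286 = 0.02720.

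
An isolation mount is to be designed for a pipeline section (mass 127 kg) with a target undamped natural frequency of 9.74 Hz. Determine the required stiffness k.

ω_n = 2πf_n = 2π × 9.74 = 61.20 rad/s.
k = m·ω_n² = 127 × 61.20² = 127 × 3745 = 475600 N/m.

476000 N/m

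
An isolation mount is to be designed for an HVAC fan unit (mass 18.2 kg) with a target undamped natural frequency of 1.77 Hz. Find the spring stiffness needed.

2250 N/m

ω_n = 2πf_n = 2π × 1.77 = 11.12 rad/s.
k = m·ω_n² = 18.2 × 11.12² = 18.2 × 123.7 = 2251 N/m.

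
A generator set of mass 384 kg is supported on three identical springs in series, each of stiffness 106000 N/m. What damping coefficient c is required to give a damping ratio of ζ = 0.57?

4200 N·s/m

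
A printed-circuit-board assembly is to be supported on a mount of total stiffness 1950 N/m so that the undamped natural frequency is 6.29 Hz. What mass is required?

ω_n = 2πf_n = 2π × 6.29 = 39.52 rad/s.
m = k/ω_n² = 1950/39.52² = 1950/1562 = 1.248 kg.

1.25 kg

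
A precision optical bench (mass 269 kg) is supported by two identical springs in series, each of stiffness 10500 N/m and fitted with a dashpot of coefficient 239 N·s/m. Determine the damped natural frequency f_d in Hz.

0.700 Hz

Series springs: 1/k_eq = 2/10500, so k_eq = 10500/2 = 5250 N/m.
ω_n = √(k_eq/m) = √(5250/269) = 4.418 rad/s.
Critical damping c_c = 2√(k_eq·m) = 2√(5250 × 269) = 2377 N·s/m, so ζ = c/c_c = 239/2377 = 0.1006.
ω_d = ω_n√(1 − ζ²) = 4.418 × √(1 − 0.0101) = 4.395 rad/s.
f_d = ω_d/(2π) = 0.6995 Hz.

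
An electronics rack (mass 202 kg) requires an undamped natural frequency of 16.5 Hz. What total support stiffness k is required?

2170000 N/m

ω_n = 2πf_n = 2π × 16.5 = 103.7 rad/s.
k = m·ω_n² = 202 × 103.7² = 202 × 10750 = 2171000 N/m.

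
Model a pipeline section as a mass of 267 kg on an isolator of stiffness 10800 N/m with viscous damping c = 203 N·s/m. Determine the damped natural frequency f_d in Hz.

1.01 Hz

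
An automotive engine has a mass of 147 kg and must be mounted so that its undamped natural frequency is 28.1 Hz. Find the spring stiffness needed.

ω_n = 2πf_n = 2π × 28.1 = 176.6 rad/s.
k = m·ω_n² = 147 × 176.6² = 147 × 31170 = 4582000 N/m.

4580000 N/m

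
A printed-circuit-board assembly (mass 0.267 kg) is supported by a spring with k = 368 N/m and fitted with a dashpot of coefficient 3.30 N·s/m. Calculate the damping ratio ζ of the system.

ω_n = √(k/m) = √(368.0/0.267) = 37.13 rad/s.
Critical damping c_c = 2√(k·m) = 2√(368.0 × 0.267) = 19.82 N·s/m, so ζ = c/c_c = 3.30/19.82 = 0.1665.

0.166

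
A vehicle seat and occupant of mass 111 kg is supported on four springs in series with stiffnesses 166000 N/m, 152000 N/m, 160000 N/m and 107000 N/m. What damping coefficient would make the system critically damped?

3970 N·s/m

Series springs: 1/k_eq = 1/166000 + 1/152000 + 1/160000 + 1/107000 = 2.820×10^-5, so k_eq = 35460 N/m.
c_c = 2√(k_eq·m) = 2√(35460 × 111) = 2 × 1984 = 3968 N·s/m.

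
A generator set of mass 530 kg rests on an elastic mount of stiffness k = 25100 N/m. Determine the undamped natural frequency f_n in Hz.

ω_n = √(k/m) = √(25100/530) = √47.36 = 6.882 rad/s.
f_n = ω_n/(2π) = 6.882/6.283 = 1.095 Hz.

1.10 Hz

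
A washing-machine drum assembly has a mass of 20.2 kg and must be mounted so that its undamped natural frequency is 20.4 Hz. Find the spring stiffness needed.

ω_n = 2πf_n = 2π × 20.4 = 128.2 rad/s.
k = m·ω_n² = 20.2 × 128.2² = 20.2 × 16430 = 331900 N/m.

332000 N/m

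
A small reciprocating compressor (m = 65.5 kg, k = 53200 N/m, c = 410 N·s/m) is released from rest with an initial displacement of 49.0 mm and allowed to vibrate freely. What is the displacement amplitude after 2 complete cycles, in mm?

12.2 mm

ζ = c/(2√(km)) = 410/(2√(53200 × 65.5)) = 410/3733 = 0.1098.
Logarithmic decrement δ = 2πζ/√(1 − ζ²) = 2π × 0.1098/√(1 − 0.0121) = 0.6942.
After n cycles, x_n/x₀ = e^(−nδ), so x_2 = 49.0 × e^(−2 × 0.6942) = 49.0 × 0.2495 = 12.22 mm.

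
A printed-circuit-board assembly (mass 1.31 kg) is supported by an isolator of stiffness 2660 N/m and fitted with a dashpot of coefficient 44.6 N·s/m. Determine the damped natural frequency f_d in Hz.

ω_n = √(k/m) = √(2660/1.31) = 45.06 rad/s.
Critical damping c_c = 2√(k·m) = 2√(2660 × 1.31) = 118.1 N·s/m, so ζ = c/c_c = 44.6/118.1 = 0.3778.
ω_d = ω_n√(1 − ζ²) = 45.06 × √(1 − 0.143) = 41.72 rad/s.
f_d = ω_d/(2π) = 6.640 Hz.

6.64 Hz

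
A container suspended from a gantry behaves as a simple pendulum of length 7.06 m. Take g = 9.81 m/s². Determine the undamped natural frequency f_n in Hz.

For a simple pendulum ω_n = √(g/L) = √(9.81/7.06) = √1.390 = 1.179 rad/s.
f_n = ω_n/(2π) = 1.179/6.283 = 0.1876 Hz.

0.188 Hz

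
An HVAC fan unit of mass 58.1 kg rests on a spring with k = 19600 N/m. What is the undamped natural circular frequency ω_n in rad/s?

18.4 rad/s

ω_n = √(k/m) = √(19600/58.1) = √337.3 = 18.37 rad/s.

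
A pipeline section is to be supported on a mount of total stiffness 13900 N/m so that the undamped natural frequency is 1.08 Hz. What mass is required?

ω_n = 2πf_n = 2π × 1.08 = 6.786 rad/s.
m = k/ω_n² = 13900/6.786² = 13900/46.05 = 301.9 kg.

302 kg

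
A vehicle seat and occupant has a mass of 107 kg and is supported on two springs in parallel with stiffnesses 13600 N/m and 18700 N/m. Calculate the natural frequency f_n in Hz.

2.77 Hz

Parallel springs add: k_eq = 13600 + 18700 = 32300 N/m.
ω_n = √(k_eq/m) = √(32300/107) = √301.9 = 17.37 rad/s.
f_n = ω_n/(2π) = 17.37/6.283 = 2.765 Hz.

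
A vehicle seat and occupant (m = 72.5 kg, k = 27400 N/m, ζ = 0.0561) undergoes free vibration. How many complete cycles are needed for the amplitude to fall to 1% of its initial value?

Logarithmic decrement δ = 2πζ/√(1 − ζ²) = 2π × 0.05610/√(1 − 0.00315) = 0.3530.
x_n/x₀ = e^(−nδ) ≤ 0.01; take ln: n ≥ ln(1/0.01)/δ = 4.605/0.3530 = 13.04.
So 14 complete cycles are required.

14 cycles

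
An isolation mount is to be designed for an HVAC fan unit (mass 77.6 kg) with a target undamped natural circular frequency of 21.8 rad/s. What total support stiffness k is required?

k = m·ω_n² = 77.6 × 21.80² = 77.6 × 475.2 = 36880 N/m.

36900 N/m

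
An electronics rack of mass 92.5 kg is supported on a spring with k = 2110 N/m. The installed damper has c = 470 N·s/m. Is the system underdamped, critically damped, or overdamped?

underdamped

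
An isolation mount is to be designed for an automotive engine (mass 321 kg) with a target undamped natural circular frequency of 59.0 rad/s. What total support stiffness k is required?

k = m·ω_n² = 321 × 59.00² = 321 × 3481 = 1117000 N/m.

1120000 N/m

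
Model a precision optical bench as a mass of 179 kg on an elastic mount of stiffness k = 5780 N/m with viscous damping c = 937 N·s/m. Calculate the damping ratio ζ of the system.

ω_n = √(k/m) = √(5780/179) = 5.682 rad/s.
Critical damping c_c = 2√(k·m) = 2√(5780 × 179) = 2034 N·s/m, so ζ = c/c_c = 937/2034 = 0.4606.

0.461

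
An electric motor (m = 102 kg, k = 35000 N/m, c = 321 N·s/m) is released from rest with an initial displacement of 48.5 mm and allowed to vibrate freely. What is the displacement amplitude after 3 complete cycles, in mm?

9.72 mm

ζ = c/(2√(km)) = 321/(2√(35000 × 102)) = 321/3779 = 0.08495.
Logarithmic decrement δ = 2πζ/√(1 − ζ²) = 2π × 0.08495/√(1 − 0.00722) = 0.5357.
After n cycles, x_n/x₀ = e^(−nδ), so x_3 = 48.5 × e^(−3 × 0.5357) = 48.5 × 0.2005 = 9.724 mm.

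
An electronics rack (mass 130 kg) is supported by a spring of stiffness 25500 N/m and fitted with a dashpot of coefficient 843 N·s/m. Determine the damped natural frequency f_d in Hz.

ω_n = √(k/m) = √(25500/130) = 14.01 rad/s.
Critical damping c_c = 2√(k·m) = 2√(25500 × 130) = 3641 N·s/m, so ζ = c/c_c = 843/3641 = 0.2315.
ω_d = ω_n√(1 − ζ²) = 14.01 × √(1 − 0.0536) = 13.63 rad/s.
f_d = ω_d/(2π) = 2.168 Hz.

2.17 Hz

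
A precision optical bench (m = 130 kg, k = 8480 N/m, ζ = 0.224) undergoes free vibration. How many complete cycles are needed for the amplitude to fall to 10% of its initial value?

Logarithmic decrement δ = 2πζ/√(1 − ζ²) = 2π × 0.2240/√(1 − 0.0502) = 1.444.
x_n/x₀ = e^(−nδ) ≤ 0.1; take ln: n ≥ ln(1/0.1)/δ = 2.303/1.444 = 1.594.
So 2 complete cycles are required.

2 cycles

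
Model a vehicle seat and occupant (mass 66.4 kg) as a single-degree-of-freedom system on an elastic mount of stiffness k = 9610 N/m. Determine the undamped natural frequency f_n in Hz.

1.91 Hz

ω_n = √(k/m) = √(9610/66.4) = √144.7 = 12.03 rad/s.
f_n = ω_n/(2π) = 12.03/6.283 = 1.915 Hz.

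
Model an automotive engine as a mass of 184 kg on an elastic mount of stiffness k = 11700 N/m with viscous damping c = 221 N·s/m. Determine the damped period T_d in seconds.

ω_n = √(k/m) = √(11700/184) = 7.974 rad/s.
Critical damping c_c = 2√(k·m) = 2√(11700 × 184) = 2934 N·s/m, so ζ = c/c_c = 221/2934 = 0.07531.
ω_d = ω_n√(1 − ζ²) = 7.974 × √(1 − 0.00567) = 7.951 rad/s.
T_d = 2π/ω_d = 0.7902 s.

0.790 s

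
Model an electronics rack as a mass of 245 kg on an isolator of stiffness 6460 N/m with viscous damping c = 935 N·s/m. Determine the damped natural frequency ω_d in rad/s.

4.77 rad/s

ω_n = √(k/m) = √(6460/245) = 5.135 rad/s.
Critical damping c_c = 2√(k·m) = 2√(6460 × 245) = 2516 N·s/m, so ζ = c/c_c = 935/2516 = 0.3716.
ω_d = ω_n√(1 − ζ²) = 5.135 × √(1 − 0.138) = 4.767 rad/s.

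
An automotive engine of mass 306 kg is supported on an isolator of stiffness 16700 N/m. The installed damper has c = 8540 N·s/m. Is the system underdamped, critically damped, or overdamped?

overdamped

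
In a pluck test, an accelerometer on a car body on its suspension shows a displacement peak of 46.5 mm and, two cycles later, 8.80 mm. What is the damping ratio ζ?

0.131

Logarithmic decrement δ = (1/n)·ln(x₀/x_n) = (1/2)·ln(46.5/8.80) = (1/2)·ln(5.284) = 0.8324.
ζ = δ/√(4π² + δ²) = 0.8324/√(39.48 + 0.693) = 0.8324/6.338 = 0.1313.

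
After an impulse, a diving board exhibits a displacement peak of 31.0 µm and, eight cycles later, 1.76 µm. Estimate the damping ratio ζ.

0.0570

Logarithmic decrement δ = (1/n)·ln(x₀/x_n) = (1/8)·ln(31.0/1.76) = (1/8)·ln(17.61) = 0.3586.
ζ = δ/√(4π² + δ²) = 0.3586/√(39.48 + 0.129) = 0.3586/6.293 = 0.05698.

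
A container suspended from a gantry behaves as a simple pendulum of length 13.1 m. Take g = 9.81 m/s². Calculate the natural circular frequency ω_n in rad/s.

For a simple pendulum ω_n = √(g/L) = √(9.81/13.1) = √0.7489 = 0.8654 rad/s.

0.865 rad/s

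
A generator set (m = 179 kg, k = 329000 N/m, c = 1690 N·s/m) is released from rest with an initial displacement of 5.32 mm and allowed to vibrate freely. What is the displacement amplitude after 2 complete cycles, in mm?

1.32 mm

ζ = c/(2√(km)) = 1690/(2√(329000 × 179)) = 1690/15350 = 0.1101.
Logarithmic decrement δ = 2πζ/√(1 − ζ²) = 2π × 0.1101/√(1 − 0.0121) = 0.6961.
After n cycles, x_n/x₀ = e^(−nδ), so x_2 = 5.32 × e^(−2 × 0.6961) = 5.32 × 0.2485 = 1.322 mm.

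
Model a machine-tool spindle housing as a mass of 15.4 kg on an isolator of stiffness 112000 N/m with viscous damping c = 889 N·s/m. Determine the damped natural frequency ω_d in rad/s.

ω_n = √(k/m) = √(112000/15.4) = 85.28 rad/s.
Critical damping c_c = 2√(k·m) = 2√(112000 × 15.4) = 2627 N·s/m, so ζ = c/c_c = 889/2627 = 0.3385.
ω_d = ω_n√(1 − ζ²) = 85.28 × √(1 − 0.115) = 80.25 rad/s.

80.2 rad/s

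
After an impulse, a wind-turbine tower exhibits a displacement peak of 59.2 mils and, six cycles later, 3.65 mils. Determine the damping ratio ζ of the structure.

0.0737

Logarithmic decrement δ = (1/n)·ln(x₀/x_n) = (1/6)·ln(59.2/3.65) = (1/6)·ln(16.22) = 0.4644.
ζ = δ/√(4π² + δ²) = 0.4644/√(39.48 + 0.216) = 0.4644/6.300 = 0.07371.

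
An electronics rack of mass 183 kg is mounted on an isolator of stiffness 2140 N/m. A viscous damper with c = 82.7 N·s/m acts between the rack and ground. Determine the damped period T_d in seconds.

1.84 s

ω_n = √(k/m) = √(2140/183) = 3.420 rad/s.
Critical damping c_c = 2√(k·m) = 2√(2140 × 183) = 1252 N·s/m, so ζ = c/c_c = 82.7/1252 = 0.06608.
ω_d = ω_n√(1 − ζ²) = 3.420 × √(1 − 0.00437) = 3.412 rad/s.
T_d = 2π/ω_d = 1.841 s.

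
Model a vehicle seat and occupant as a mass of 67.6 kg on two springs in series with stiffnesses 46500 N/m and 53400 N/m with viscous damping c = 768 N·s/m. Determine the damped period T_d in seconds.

0.343 s

Series springs: 1/k_eq = 1/46500 + 1/53400 = 4.023×10^-5, so k_eq = 24860 N/m.
ω_n = √(k_eq/m) = √(24860/67.6) = 19.18 rad/s.
Critical damping c_c = 2√(k_eq·m) = 2√(24860 × 67.6) = 2592 N·s/m, so ζ = c/c_c = 768/2592 = 0.2962.
ω_d = ω_n√(1 − ζ²) = 19.18 × √(1 − 0.0878) = 18.31 rad/s.
T_d = 2π/ω_d = 0.3431 s.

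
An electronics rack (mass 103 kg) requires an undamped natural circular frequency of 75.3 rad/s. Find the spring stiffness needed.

584000 N/m

k = m·ω_n² = 103 × 75.30² = 103 × 5670 = 584000 N/m.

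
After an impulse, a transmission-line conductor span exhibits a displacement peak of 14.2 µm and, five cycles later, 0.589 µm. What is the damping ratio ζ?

Logarithmic decrement δ = (1/n)·ln(x₀/x_n) = (1/5)·ln(14.2/0.589) = (1/5)·ln(24.11) = 0.6365.
ζ = δ/√(4π² + δ²) = 0.6365/√(39.48 + 0.405) = 0.6365/6.315 = 0.1008.

0.101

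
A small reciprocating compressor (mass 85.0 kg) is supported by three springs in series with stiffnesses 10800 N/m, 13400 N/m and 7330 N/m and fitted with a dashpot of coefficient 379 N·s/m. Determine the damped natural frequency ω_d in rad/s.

5.81 rad/s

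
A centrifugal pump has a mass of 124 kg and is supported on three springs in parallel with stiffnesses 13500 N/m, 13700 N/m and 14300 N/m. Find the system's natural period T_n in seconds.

0.343 s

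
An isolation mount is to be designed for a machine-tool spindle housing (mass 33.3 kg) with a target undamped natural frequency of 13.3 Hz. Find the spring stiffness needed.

ω_n = 2πf_n = 2π × 13.3 = 83.57 rad/s.
k = m·ω_n² = 33.3 × 83.57² = 33.3 × 6983 = 232500 N/m.

233000 N/m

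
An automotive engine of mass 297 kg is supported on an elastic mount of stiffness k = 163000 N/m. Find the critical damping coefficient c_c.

c_c = 2√(k·m) = 2√(163000 × 297) = 2 × 6958 = 13920 N·s/m.

13900 N·s/m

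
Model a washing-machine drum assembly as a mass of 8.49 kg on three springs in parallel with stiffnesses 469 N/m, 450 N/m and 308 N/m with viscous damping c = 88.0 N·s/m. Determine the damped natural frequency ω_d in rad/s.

Parallel springs add: k_eq = 469 + 450 + 308 = 1227 N/m.
ω_n = √(k_eq/m) = √(1227/8.49) = 12.02 rad/s.
Critical damping c_c = 2√(k_eq·m) = 2√(1227 × 8.49) = 204.1 N·s/m, so ζ = c/c_c = 88.0/204.1 = 0.4311.
ω_d = ω_n√(1 − ζ²) = 12.02 × √(1 − 0.186) = 10.85 rad/s.

10.8 rad/s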